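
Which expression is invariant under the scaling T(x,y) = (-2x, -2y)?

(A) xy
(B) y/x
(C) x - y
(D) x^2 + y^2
B

Under the uniform scaling T(x,y) = (-2x, -2y):
Substitute the transformed coordinates into each option and compare with the original:
(A) xy  ->  (-2x)(-2y) = 4xy   [differs from xy: not invariant]
(B) y/x  ->  (-2y)/(-2x) = y/x   [equals y/x: invariant]
(C) x - y  ->  (-2x) - (-2y) = -2x + 2y   [differs from x - y: not invariant]
(D) x^2 + y^2  ->  (-2x)^2 + (-2y)^2 = 4x^2 + 4y^2   [differs from x^2 + y^2: not invariant]

Only option (B), y/x, is unchanged by the transformation.
The common factor -2 cancels in a ratio of coordinates, while sums, products and sums of squares pick up factors of -2 or 4.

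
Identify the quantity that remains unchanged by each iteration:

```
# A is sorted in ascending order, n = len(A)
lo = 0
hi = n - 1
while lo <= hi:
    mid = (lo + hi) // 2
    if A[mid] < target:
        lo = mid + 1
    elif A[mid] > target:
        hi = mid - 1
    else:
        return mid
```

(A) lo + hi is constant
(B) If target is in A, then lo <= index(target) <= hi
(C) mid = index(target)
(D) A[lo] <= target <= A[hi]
B

A loop invariant must hold before the first iteration and be re-established by every execution of the body.

(B) If target is in A, then lo <= index(target) <= hi: Before the loop [lo, hi] = [0, n-1] covers every index. When A[mid] < target, sortedness puts target strictly to the right of mid, so setting lo = mid + 1 keeps index(target) in [lo, hi]; symmetrically for hi = mid - 1. Hence 'if target is in A then lo <= index(target) <= hi' holds after every iteration, and when lo > hi it proves target is absent.

The other options fail:
(A) lo + hi is constant: each iteration moves exactly one of lo, hi, so lo + hi changes (e.g. 0 + (n-1) becomes (mid+1) + (n-1)).
(C) mid = index(target): mid is just the current probe; it equals index(target) only on the iteration that returns.
(D) A[lo] <= target <= A[hi]: fails when target is not in A (e.g. target < A[0] already violates it before the loop), so it is not maintained in general.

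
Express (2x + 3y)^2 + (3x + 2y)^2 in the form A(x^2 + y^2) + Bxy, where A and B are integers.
13(x^2 + y^2) + 24xy

Expanding: (2x + 3y)^2 = 4x^2 + 12xy + 9y^2
(3x + 2y)^2 = 9x^2 + 12xy + 4y^2
Sum = (4+9)(x^2+y^2) + 24xy = 13(x^2 + y^2) + 24xy
This is symmetric in x and y.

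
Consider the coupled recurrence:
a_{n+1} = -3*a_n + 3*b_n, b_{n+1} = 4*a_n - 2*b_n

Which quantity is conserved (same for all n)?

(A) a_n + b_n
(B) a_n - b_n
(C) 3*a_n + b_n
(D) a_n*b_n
A

Replace a_n by a_{n+1} = -3*a_n + 3*b_n and b_n by b_{n+1} = 4*a_n - 2*b_n in each option and simplify:
(A) a_n + b_n  ->  (-3*a_n + 3*b_n) + (4*a_n - 2*b_n) = a_n + b_n   [conserved]
(B) a_n - b_n  ->  (-3*a_n + 3*b_n) - (4*a_n - 2*b_n) = -7*a_n + 5*b_n   [not conserved]
(C) 3*a_n + b_n  ->  3*(-3*a_n + 3*b_n) + (4*a_n - 2*b_n) = -5*a_n + 7*b_n   [not conserved]
(D) a_n*b_n  ->  (-3*a_n + 3*b_n)*(4*a_n - 2*b_n) = -12*a_n^2 + 18*a_n*b_n - 6*b_n^2   [not conserved]

Only (A) a_n + b_n returns to itself after one step, so it is the conserved quantity.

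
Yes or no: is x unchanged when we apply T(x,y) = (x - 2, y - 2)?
No

Substitute T(x,y) = (x - 2, y - 2) into the expression and compare with the original.

Original: x
After applying T: (x - 2) = x - 2

This differs from the original x (difference: -2), so the expression is NOT invariant.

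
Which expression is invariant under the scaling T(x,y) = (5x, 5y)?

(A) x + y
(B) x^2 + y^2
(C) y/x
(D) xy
C

Under the uniform scaling T(x,y) = (5x, 5y):
Substitute the transformed coordinates into each option and compare with the original:
(A) x + y  ->  (5x) + (5y) = 5x + 5y   [differs from x + y: not invariant]
(B) x^2 + y^2  ->  (5x)^2 + (5y)^2 = 25x^2 + 25y^2   [differs from x^2 + y^2: not invariant]
(C) y/x  ->  (5y)/(5x) = y/x   [equals y/x: invariant]
(D) xy  ->  (5x)(5y) = 25xy   [differs from xy: not invariant]

Only option (C), y/x, is unchanged by the transformation.
The common factor 5 cancels in a ratio of coordinates, while sums, products and sums of squares pick up factors of 5 or 25.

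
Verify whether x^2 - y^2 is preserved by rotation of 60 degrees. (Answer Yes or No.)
No

Applying rotation by 60 degrees: x' = x*cos(60 degrees) - y*sin(60 degrees) = x/2 - sqrt(3)y/2, y' = x*sin(60 degrees) + y*cos(60 degrees) = sqrt(3)x/2 + y/2

Substituting into x^2 - y^2:
(x/2 - sqrt(3)y/2)^2 - (sqrt(3)x/2 + y/2)^2
= -x^2/2 - sqrt(3)xy + y^2/2

This differs from the original expression x^2 - y^2, so it is NOT invariant.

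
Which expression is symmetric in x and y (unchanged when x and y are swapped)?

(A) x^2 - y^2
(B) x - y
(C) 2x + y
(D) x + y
D

A symmetric expression is unchanged when the variables are permuted; here the transformation to test is the swap (x, y) -> (y, x).
Substitute the transformed coordinates into each option and compare with the original:
(A) x^2 - y^2  ->  (y)^2 - (x)^2 = -x^2 + y^2   [differs from x^2 - y^2: not invariant]
(B) x - y  ->  (y) - (x) = -x + y   [differs from x - y: not invariant]
(C) 2x + y  ->  2(y) + (x) = x + 2y   [differs from 2x + y: not invariant]
(D) x + y  ->  (y) + (x) = x + y   [equals x + y: invariant]

Only option (D), x + y, is unchanged by the transformation.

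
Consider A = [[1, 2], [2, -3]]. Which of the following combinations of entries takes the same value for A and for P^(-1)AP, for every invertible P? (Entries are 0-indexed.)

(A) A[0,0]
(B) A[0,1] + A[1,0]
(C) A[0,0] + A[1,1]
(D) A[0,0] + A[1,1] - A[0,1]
C

A[0,0] + A[1,1] is the trace of A. By the cyclic property of the trace, tr(P^(-1)AP) = tr(APP^(-1)) = tr(A), so it is the same for every matrix similar to A.

The other combinations are not similarity invariants. For example, take P = [[2, 1], [1, 1]] (det P = 1), so P^(-1) = [[1, -1], [-1, 2]] and
B = P^(-1)AP = [[3, 4], [-2, -5]].
Evaluating each option on A and on B:
(A) A[0,0]: 1 for A, 3 for B -> changes
(B) A[0,1] + A[1,0]: 4 for A, 2 for B -> changes
(C) A[0,0] + A[1,1]: -2 for A, -2 for B -> unchanged
(D) A[0,0] + A[1,1] - A[0,1]: -4 for A, -6 for B -> changes

Only (C) A[0,0] + A[1,1] = -2 survives (and it does so for every P, not just this one), so it is the invariant.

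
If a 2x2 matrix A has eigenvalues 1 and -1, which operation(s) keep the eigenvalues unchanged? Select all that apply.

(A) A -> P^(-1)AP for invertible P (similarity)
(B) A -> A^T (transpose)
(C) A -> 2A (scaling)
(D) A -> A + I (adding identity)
A and B

Eigenvalues are preserved by:
1. Similarity transformations: A -> P^(-1)AP (same characteristic polynomial)
2. Transpose: A^T has the same eigenvalues as A

Eigenvalues are NOT preserved by:
- Adding identity: eigenvalues become 1+1, -1+1
- Scaling: eigenvalues become 2, -2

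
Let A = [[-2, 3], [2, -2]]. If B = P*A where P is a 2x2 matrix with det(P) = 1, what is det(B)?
-2

By the multiplicative property of determinants, det(B) = det(P*A) = det(P) * det(A) = det(A),
so the determinant is invariant under multiplication by any determinant-1 matrix; we just need det(A).

det(A) = (-2)(-2) - (3)(2) = 4 - 6 = -2

Therefore det(B) = 1 * (-2) = -2.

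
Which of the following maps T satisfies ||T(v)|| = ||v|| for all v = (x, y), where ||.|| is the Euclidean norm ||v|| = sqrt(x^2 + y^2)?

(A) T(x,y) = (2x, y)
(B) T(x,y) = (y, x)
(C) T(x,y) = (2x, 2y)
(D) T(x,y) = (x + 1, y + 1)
B

A transformation preserves a norm if ||T(v)|| = ||v|| for every v; a single vector where the norm changes rules an option out.

(A) T(x,y) = (2x, y): v = (1, 0) has norm sqrt((1)^2 + (0)^2) = 1, but T(v) = (2, 0) has norm 2 -- not preserved.
(B) T(x,y) = (y, x): preserves the norm -- it is an orthogonal map (a rotation/reflection), and (y)^2 + (x)^2 simplifies to x^2 + y^2.
(C) T(x,y) = (2x, 2y): v = (1, 0) has norm sqrt((1)^2 + (0)^2) = 1, but T(v) = (2, 0) has norm 2 -- not preserved.
(D) T(x,y) = (x + 1, y + 1): v = (1, 0) has norm sqrt((1)^2 + (0)^2) = 1, but T(v) = (2, 1) has norm sqrt(5) -- not preserved.

Therefore the answer is (B).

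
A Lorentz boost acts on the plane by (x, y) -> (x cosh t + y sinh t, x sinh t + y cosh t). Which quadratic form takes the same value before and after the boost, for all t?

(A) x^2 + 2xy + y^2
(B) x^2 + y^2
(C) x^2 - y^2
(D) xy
C

Write x' = x cosh t + y sinh t, y' = x sinh t + y cosh t and substitute into each option:
(A) x^2 + 2xy + y^2: (x' + y')^2 with x' + y' = (x + y)(cosh t + sinh t) = (x + y)e^t, so it becomes (x + y)^2 e^(2t)   [not invariant for t != 0]
(B) x^2 + y^2: (x cosh t + y sinh t)^2 + (x sinh t + y cosh t)^2 = (x^2 + y^2)(cosh^2 t + sinh^2 t) + 4xy sinh t cosh t = (x^2 + y^2) cosh 2t + 2xy sinh 2t   [not invariant for t != 0]
(C) x^2 - y^2: (x cosh t + y sinh t)^2 - (x sinh t + y cosh t)^2 = x^2(cosh^2 t - sinh^2 t) + 2xy(cosh t sinh t - sinh t cosh t) + y^2(sinh^2 t - cosh^2 t) = x^2 - y^2   [invariant, using cosh^2 t - sinh^2 t = 1]
(D) xy: (x cosh t + y sinh t)(x sinh t + y cosh t) = xy(cosh^2 t + sinh^2 t) + (x^2 + y^2) sinh t cosh t = xy cosh 2t + (x^2 + y^2)(sinh 2t)/2   [not invariant for t != 0]

Only (C) x^2 - y^2 is unchanged; it is the Minkowski form preserved by Lorentz boosts, just as x^2 + y^2 is preserved by ordinary rotations.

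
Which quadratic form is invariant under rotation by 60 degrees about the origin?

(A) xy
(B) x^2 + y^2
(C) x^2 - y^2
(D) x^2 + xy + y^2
B

Rotation by 60 degrees sends (x, y) to (x/2 - sqrt(3)y/2, sqrt(3)x/2 + y/2).
Substitute the transformed coordinates into each option and compare with the original:
(A) xy  ->  (x/2 - sqrt(3)y/2)(sqrt(3)x/2 + y/2) = sqrt(3)x^2/4 - xy/2 - sqrt(3)y^2/4   [differs from xy: not invariant]
(B) x^2 + y^2  ->  (x/2 - sqrt(3)y/2)^2 + (sqrt(3)x/2 + y/2)^2 = x^2 + y^2   [equals x^2 + y^2: invariant]
(C) x^2 - y^2  ->  (x/2 - sqrt(3)y/2)^2 - (sqrt(3)x/2 + y/2)^2 = -x^2/2 - sqrt(3)xy + y^2/2   [differs from x^2 - y^2: not invariant]
(D) x^2 + xy + y^2  ->  (x/2 - sqrt(3)y/2)^2 + (x/2 - sqrt(3)y/2)(sqrt(3)x/2 + y/2) + (sqrt(3)x/2 + y/2)^2 = sqrt(3)x^2/4 + x^2 - xy/2 - sqrt(3)y^2/4 + y^2   [differs from x^2 + xy + y^2: not invariant]

Only option (B), x^2 + y^2, is unchanged by the transformation.
x^2 + y^2 is the squared distance from the origin, which rotations preserve.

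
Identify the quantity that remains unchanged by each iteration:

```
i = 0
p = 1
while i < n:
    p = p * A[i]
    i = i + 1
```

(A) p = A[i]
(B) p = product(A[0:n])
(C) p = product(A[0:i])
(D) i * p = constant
C

A loop invariant must hold before the first iteration and be re-established by every execution of the body.

(C) p = product(A[0:i]): Initially i = 0 and p = 1 = product of the empty slice A[0:0]. If p = product(A[0:i]) holds at the top of an iteration, the body sets p to product(A[0:i]) * A[i] = product(A[0:i+1]) and then i to i+1, so the property is restored. At exit i = n, giving p = product(A[0:n]).

The other options fail:
(A) p = A[i]: after the first iteration p = A[0] but i = 1; in general p is a product of several elements, not a single one.
(B) p = product(A[0:n]): false before the loop (p = 1, not the full product) -- it only becomes true at exit.
(D) i * p = constant: initially i * p = 0, but after one iteration it is 1 * A[0], which is nonzero in general.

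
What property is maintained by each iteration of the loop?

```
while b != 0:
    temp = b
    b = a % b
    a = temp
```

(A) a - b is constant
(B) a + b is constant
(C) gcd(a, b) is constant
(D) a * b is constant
C

A loop invariant must hold before the first iteration and be re-established by every execution of the body.

(C) gcd(a, b) is constant: One iteration replaces (a, b) by (b, a mod b). Since a mod b = a - q*b for an integer q, any common divisor of a and b divides b and a mod b, and conversely; hence gcd(b, a mod b) = gcd(a, b). For instance (21, 11) -> (11, 10) keeps gcd = 1. At exit b = 0 and a = gcd of the original inputs.

The other options fail:
(A) a - b is constant: e.g. (a, b) = (21, 11) -> (11, 10): the difference goes from 10 to 1.
(B) a + b is constant: e.g. (a, b) = (21, 11) -> (11, 10): the sum goes from 32 to 21.
(D) a * b is constant: e.g. (a, b) = (21, 11) -> (11, 10): the product goes from 231 to 110.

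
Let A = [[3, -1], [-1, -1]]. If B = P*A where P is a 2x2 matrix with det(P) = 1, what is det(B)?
-4

By the multiplicative property of determinants, det(B) = det(P*A) = det(P) * det(A) = det(A),
so the determinant is invariant under multiplication by any determinant-1 matrix; we just need det(A).

det(A) = (3)(-1) - (-1)(-1) = -3 - 1 = -4

Therefore det(B) = 1 * (-4) = -4.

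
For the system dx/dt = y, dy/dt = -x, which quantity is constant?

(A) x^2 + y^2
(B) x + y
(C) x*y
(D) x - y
A

A first integral I satisfies dI/dt = 0 along every solution. Differentiate each option and use the equation of motion:
(A) d/dt[x^2 + y^2] = 2x*dx/dt + 2y*dy/dt = 2x*y + 2y*(-x) = 0
(B) d/dt[x + y] = y + (-x) = y - x, not identically 0
(C) d/dt[x*y] = (dx/dt)y + x(dy/dt) = y^2 - x^2, not identically 0
(D) d/dt[x - y] = y - (-x) = x + y, not identically 0

Only (A) has zero time-derivative. So x^2 + y^2 (the squared radius; trajectories are circles) is the conserved quantity.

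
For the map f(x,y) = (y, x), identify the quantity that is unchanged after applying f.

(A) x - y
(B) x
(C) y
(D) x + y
D

For f(x,y) = (y, x):
After applying f: x' = y, y' = x. So x' + y' = y + x = x + y.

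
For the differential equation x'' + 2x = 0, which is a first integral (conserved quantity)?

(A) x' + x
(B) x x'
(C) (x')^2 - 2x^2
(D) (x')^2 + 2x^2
D

A first integral I satisfies dI/dt = 0 along every solution. Differentiate each option and use the equation of motion:
(A) d/dt[x' + x] = x'' + x' = -2x + x', not identically 0
(B) d/dt[x x'] = (x')^2 + x x'' = (x')^2 - 2x^2, not identically 0
(C) d/dt[(x')^2 - 2x^2] = 2x'x'' - 4x x' = -8x x', not identically 0
(D) d/dt[(x')^2 + 2x^2] = 2x'x'' + 4x x' = 2x'(-2x) + 4x x' = 0

Only (D) has zero time-derivative. So the energy-like quantity (x')^2 + 2x^2 is the first integral.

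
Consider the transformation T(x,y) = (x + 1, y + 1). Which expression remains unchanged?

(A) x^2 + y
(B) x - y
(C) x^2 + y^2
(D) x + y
B

An expression E(x,y) is invariant under T if E(T(x,y)) = E(x,y). Here T(x,y) = (x + 1, y + 1).
Substitute the transformed coordinates into each option and compare with the original:
(A) x^2 + y  ->  (x + 1)^2 + (y + 1) = x^2 + 2x + y + 2   [differs from x^2 + y: not invariant]
(B) x - y  ->  (x + 1) - (y + 1) = x - y   [equals x - y: invariant]
(C) x^2 + y^2  ->  (x + 1)^2 + (y + 1)^2 = x^2 + 2x + y^2 + 2y + 2   [differs from x^2 + y^2: not invariant]
(D) x + y  ->  (x + 1) + (y + 1) = x + y + 2   [differs from x + y: not invariant]

Only option (B), x - y, is unchanged by the transformation.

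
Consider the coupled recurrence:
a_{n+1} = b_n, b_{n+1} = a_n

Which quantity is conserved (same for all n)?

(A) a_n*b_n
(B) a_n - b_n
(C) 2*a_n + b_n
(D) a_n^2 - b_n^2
A

Replace a_n by a_{n+1} = b_n and b_n by b_{n+1} = a_n in each option and simplify:
(A) a_n*b_n  ->  (b_n)*(a_n) = a_n*b_n   [conserved]
(B) a_n - b_n  ->  (b_n) - (a_n) = -a_n + b_n   [not conserved]
(C) 2*a_n + b_n  ->  2*(b_n) + (a_n) = a_n + 2*b_n   [not conserved]
(D) a_n^2 - b_n^2  ->  (b_n)^2 - (a_n)^2 = -a_n^2 + b_n^2   [not conserved]

Only (A) a_n*b_n returns to itself after one step, so it is the conserved quantity.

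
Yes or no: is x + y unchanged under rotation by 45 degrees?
No

Applying rotation by 45 degrees: x' = x*cos(45 degrees) - y*sin(45 degrees) = sqrt(2)x/2 - sqrt(2)y/2, y' = x*sin(45 degrees) + y*cos(45 degrees) = sqrt(2)x/2 + sqrt(2)y/2

Substituting into x + y:
(sqrt(2)x/2 - sqrt(2)y/2) + (sqrt(2)x/2 + sqrt(2)y/2)
= sqrt(2)x

This differs from the original expression x + y, so it is NOT invariant.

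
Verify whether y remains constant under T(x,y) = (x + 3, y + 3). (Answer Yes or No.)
No

Substitute T(x,y) = (x + 3, y + 3) into the expression and compare with the original.

Original: y
After applying T: (y + 3) = y + 3

This differs from the original y (difference: 3), so the expression is NOT invariant.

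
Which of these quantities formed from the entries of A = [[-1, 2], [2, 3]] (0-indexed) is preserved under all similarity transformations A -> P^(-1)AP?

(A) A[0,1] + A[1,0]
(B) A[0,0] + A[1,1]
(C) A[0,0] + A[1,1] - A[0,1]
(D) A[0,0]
B

A[0,0] + A[1,1] is the trace of A. By the cyclic property of the trace, tr(P^(-1)AP) = tr(APP^(-1)) = tr(A), so it is the same for every matrix similar to A.

The other combinations are not similarity invariants. For example, take P = [[1, 2], [0, 1]] (det P = 1), so P^(-1) = [[1, -2], [0, 1]] and
B = P^(-1)AP = [[-5, -14], [2, 7]].
Evaluating each option on A and on B:
(A) A[0,1] + A[1,0]: 4 for A, -12 for B -> changes
(B) A[0,0] + A[1,1]: 2 for A, 2 for B -> unchanged
(C) A[0,0] + A[1,1] - A[0,1]: 0 for A, 16 for B -> changes
(D) A[0,0]: -1 for A, -5 for B -> changes

Only (B) A[0,0] + A[1,1] = 2 survives (and it does so for every P, not just this one), so it is the invariant.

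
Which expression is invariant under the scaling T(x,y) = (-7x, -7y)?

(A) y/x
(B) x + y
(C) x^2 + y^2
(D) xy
A

Under the uniform scaling T(x,y) = (-7x, -7y):
Substitute the transformed coordinates into each option and compare with the original:
(A) y/x  ->  (-7y)/(-7x) = y/x   [equals y/x: invariant]
(B) x + y  ->  (-7x) + (-7y) = -7x - 7y   [differs from x + y: not invariant]
(C) x^2 + y^2  ->  (-7x)^2 + (-7y)^2 = 49x^2 + 49y^2   [differs from x^2 + y^2: not invariant]
(D) xy  ->  (-7x)(-7y) = 49xy   [differs from xy: not invariant]

Only option (A), y/x, is unchanged by the transformation.
The common factor -7 cancels in a ratio of coordinates, while sums, products and sums of squares pick up factors of -7 or 49.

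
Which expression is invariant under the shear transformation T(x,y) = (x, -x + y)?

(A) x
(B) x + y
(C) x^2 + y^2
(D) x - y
A

Under the shear T(x,y) = (x, -x + y):
Substitute the transformed coordinates into each option and compare with the original:
(A) x  ->  (x) = x   [equals x: invariant]
(B) x + y  ->  (x) + (-x + y) = y   [differs from x + y: not invariant]
(C) x^2 + y^2  ->  (x)^2 + (-x + y)^2 = 2x^2 - 2xy + y^2   [differs from x^2 + y^2: not invariant]
(D) x - y  ->  (x) - (-x + y) = 2x - y   [differs from x - y: not invariant]

Only option (A), x, is unchanged by the transformation.
A vertical shear moves points parallel to the y-axis, so the x-coordinate (and any function of x alone) is unchanged.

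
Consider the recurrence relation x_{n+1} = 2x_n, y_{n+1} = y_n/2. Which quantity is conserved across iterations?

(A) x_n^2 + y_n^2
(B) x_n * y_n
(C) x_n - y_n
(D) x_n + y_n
B

For the recurrence x_{n+1} = 2x_n, y_{n+1} = y_n/2:

x_{n+1} * y_{n+1} = (2x_n) * (y_n/2) = x_n * y_n
The product is conserved.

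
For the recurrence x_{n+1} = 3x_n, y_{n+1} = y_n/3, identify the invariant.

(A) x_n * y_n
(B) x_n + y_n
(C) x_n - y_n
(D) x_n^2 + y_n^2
A

For the recurrence x_{n+1} = 3x_n, y_{n+1} = y_n/3:

x_{n+1} * y_{n+1} = (3x_n) * (y_n/3) = x_n * y_n
The product is conserved.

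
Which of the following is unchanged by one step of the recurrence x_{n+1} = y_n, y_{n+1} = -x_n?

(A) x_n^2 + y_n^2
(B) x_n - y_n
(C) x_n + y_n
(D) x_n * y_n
A

For the recurrence x_{n+1} = y_n, y_{n+1} = -x_n:

x_{n+1}^2 + y_{n+1}^2 = y_n^2 + (-x_n)^2 = x_n^2 + y_n^2
The sum of squares is conserved (like energy in a harmonic oscillator).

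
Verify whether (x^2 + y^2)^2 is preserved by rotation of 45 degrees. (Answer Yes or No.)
Yes

Applying rotation by 45 degrees: x' = x*cos(45 degrees) - y*sin(45 degrees) = sqrt(2)x/2 - sqrt(2)y/2, y' = x*sin(45 degrees) + y*cos(45 degrees) = sqrt(2)x/2 + sqrt(2)y/2

Substituting into (x^2 + y^2)^2:
((sqrt(2)x/2 - sqrt(2)y/2)^2 + (sqrt(2)x/2 + sqrt(2)y/2)^2)^2
= x^4 + 2x^2y^2 + y^4 = (x^2 + y^2)^2

This equals the original expression (x^2 + y^2)^2, so it IS invariant.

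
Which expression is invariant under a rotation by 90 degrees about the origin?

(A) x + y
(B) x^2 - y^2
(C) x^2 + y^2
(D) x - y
C

A rotation by 90 degrees sends (x, y) to (-y, x).
Substitute the transformed coordinates into each option and compare with the original:
(A) x + y  ->  (-y) + (x) = x - y   [differs from x + y: not invariant]
(B) x^2 - y^2  ->  (-y)^2 - (x)^2 = -x^2 + y^2   [differs from x^2 - y^2: not invariant]
(C) x^2 + y^2  ->  (-y)^2 + (x)^2 = x^2 + y^2   [equals x^2 + y^2: invariant]
(D) x - y  ->  (-y) - (x) = -x - y   [differs from x - y: not invariant]

Only option (C), x^2 + y^2, is unchanged by the transformation.
Geometrically, x^2 + y^2 is the squared distance from the origin, which every rotation about the origin preserves.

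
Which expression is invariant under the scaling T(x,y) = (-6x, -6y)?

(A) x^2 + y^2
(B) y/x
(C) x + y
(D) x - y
B

Under the uniform scaling T(x,y) = (-6x, -6y):
Substitute the transformed coordinates into each option and compare with the original:
(A) x^2 + y^2  ->  (-6x)^2 + (-6y)^2 = 36x^2 + 36y^2   [differs from x^2 + y^2: not invariant]
(B) y/x  ->  (-6y)/(-6x) = y/x   [equals y/x: invariant]
(C) x + y  ->  (-6x) + (-6y) = -6x - 6y   [differs from x + y: not invariant]
(D) x - y  ->  (-6x) - (-6y) = -6x + 6y   [differs from x - y: not invariant]

Only option (B), y/x, is unchanged by the transformation.
The common factor -6 cancels in a ratio of coordinates, while sums, products and sums of squares pick up factors of -6 or 36.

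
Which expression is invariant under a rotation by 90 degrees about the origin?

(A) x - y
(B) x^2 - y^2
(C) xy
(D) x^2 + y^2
D

A rotation by 90 degrees sends (x, y) to (-y, x).
Substitute the transformed coordinates into each option and compare with the original:
(A) x - y  ->  (-y) - (x) = -x - y   [differs from x - y: not invariant]
(B) x^2 - y^2  ->  (-y)^2 - (x)^2 = -x^2 + y^2   [differs from x^2 - y^2: not invariant]
(C) xy  ->  (-y)(x) = -xy   [differs from xy: not invariant]
(D) x^2 + y^2  ->  (-y)^2 + (x)^2 = x^2 + y^2   [equals x^2 + y^2: invariant]

Only option (D), x^2 + y^2, is unchanged by the transformation.
Geometrically, x^2 + y^2 is the squared distance from the origin, which every rotation about the origin preserves.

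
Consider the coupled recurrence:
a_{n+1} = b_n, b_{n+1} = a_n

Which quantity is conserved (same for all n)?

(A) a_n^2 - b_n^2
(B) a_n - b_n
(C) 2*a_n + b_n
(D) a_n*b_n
D

Replace a_n by a_{n+1} = b_n and b_n by b_{n+1} = a_n in each option and simplify:
(A) a_n^2 - b_n^2  ->  (b_n)^2 - (a_n)^2 = -a_n^2 + b_n^2   [not conserved]
(B) a_n - b_n  ->  (b_n) - (a_n) = -a_n + b_n   [not conserved]
(C) 2*a_n + b_n  ->  2*(b_n) + (a_n) = a_n + 2*b_n   [not conserved]
(D) a_n*b_n  ->  (b_n)*(a_n) = a_n*b_n   [conserved]

Only (D) a_n*b_n returns to itself after one step, so it is the conserved quantity.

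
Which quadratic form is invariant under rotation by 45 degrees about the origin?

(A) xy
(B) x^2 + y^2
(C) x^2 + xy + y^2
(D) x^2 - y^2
B

Rotation by 45 degrees sends (x, y) to (sqrt(2)x/2 - sqrt(2)y/2, sqrt(2)x/2 + sqrt(2)y/2).
Substitute the transformed coordinates into each option and compare with the original:
(A) xy  ->  (sqrt(2)x/2 - sqrt(2)y/2)(sqrt(2)x/2 + sqrt(2)y/2) = x^2/2 - y^2/2   [differs from xy: not invariant]
(B) x^2 + y^2  ->  (sqrt(2)x/2 - sqrt(2)y/2)^2 + (sqrt(2)x/2 + sqrt(2)y/2)^2 = x^2 + y^2   [equals x^2 + y^2: invariant]
(C) x^2 + xy + y^2  ->  (sqrt(2)x/2 - sqrt(2)y/2)^2 + (sqrt(2)x/2 - sqrt(2)y/2)(sqrt(2)x/2 + sqrt(2)y/2) + (sqrt(2)x/2 + sqrt(2)y/2)^2 = 3x^2/2 + y^2/2   [differs from x^2 + xy + y^2: not invariant]
(D) x^2 - y^2  ->  (sqrt(2)x/2 - sqrt(2)y/2)^2 - (sqrt(2)x/2 + sqrt(2)y/2)^2 = -2xy   [differs from x^2 - y^2: not invariant]

Only option (B), x^2 + y^2, is unchanged by the transformation.
x^2 + y^2 is the squared distance from the origin, which rotations preserve.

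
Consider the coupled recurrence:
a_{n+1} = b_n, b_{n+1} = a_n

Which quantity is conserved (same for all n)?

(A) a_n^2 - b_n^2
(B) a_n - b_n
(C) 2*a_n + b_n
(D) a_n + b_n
D

Replace a_n by a_{n+1} = b_n and b_n by b_{n+1} = a_n in each option and simplify:
(A) a_n^2 - b_n^2  ->  (b_n)^2 - (a_n)^2 = -a_n^2 + b_n^2   [not conserved]
(B) a_n - b_n  ->  (b_n) - (a_n) = -a_n + b_n   [not conserved]
(C) 2*a_n + b_n  ->  2*(b_n) + (a_n) = a_n + 2*b_n   [not conserved]
(D) a_n + b_n  ->  (b_n) + (a_n) = a_n + b_n   [conserved]

Only (D) a_n + b_n returns to itself after one step, so it is the conserved quantity.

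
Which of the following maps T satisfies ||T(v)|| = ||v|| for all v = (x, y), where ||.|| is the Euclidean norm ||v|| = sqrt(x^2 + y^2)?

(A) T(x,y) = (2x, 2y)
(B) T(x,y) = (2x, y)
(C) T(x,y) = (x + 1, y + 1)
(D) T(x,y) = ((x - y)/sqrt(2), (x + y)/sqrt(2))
D

A transformation preserves a norm if ||T(v)|| = ||v|| for every v; a single vector where the norm changes rules an option out.

(A) T(x,y) = (2x, 2y): v = (1, 0) has norm sqrt((1)^2 + (0)^2) = 1, but T(v) = (2, 0) has norm 2 -- not preserved.
(B) T(x,y) = (2x, y): v = (1, 0) has norm sqrt((1)^2 + (0)^2) = 1, but T(v) = (2, 0) has norm 2 -- not preserved.
(C) T(x,y) = (x + 1, y + 1): v = (1, 0) has norm sqrt((1)^2 + (0)^2) = 1, but T(v) = (2, 1) has norm sqrt(5) -- not preserved.
(D) T(x,y) = ((x - y)/sqrt(2), (x + y)/sqrt(2)): preserves the norm -- it is an orthogonal map (a rotation/reflection), and (sqrt(2)(x - y)/2)^2 + (sqrt(2)(x + y)/2)^2 simplifies to x^2 + y^2.

Therefore the answer is (D).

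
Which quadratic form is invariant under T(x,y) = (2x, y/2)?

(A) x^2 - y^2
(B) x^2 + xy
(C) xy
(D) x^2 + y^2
C

T multiplies x by 2 and divides y by 2.
Substitute the transformed coordinates into each option and compare with the original:
(A) x^2 - y^2  ->  (2x)^2 - (y/2)^2 = 4x^2 - y^2/4   [differs from x^2 - y^2: not invariant]
(B) x^2 + xy  ->  (2x)^2 + (2x)(y/2) = 4x^2 + xy   [differs from x^2 + xy: not invariant]
(C) xy  ->  (2x)(y/2) = xy   [equals xy: invariant]
(D) x^2 + y^2  ->  (2x)^2 + (y/2)^2 = 4x^2 + y^2/4   [differs from x^2 + y^2: not invariant]

Only option (C), xy, is unchanged by the transformation.
The factors 2 and 1/2 cancel only in the pure product xy.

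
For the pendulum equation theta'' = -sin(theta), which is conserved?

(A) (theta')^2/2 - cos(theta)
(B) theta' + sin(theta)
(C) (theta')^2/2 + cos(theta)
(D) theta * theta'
A

A first integral I satisfies dI/dt = 0 along every solution. Differentiate each option and use the equation of motion:
(A) d/dt[(theta')^2/2 - cos(theta)] = theta' theta'' + sin(theta) theta' = theta'(-sin(theta)) + theta' sin(theta) = 0
(B) d/dt[theta' + sin(theta)] = theta'' + cos(theta) theta' = -sin(theta) + theta' cos(theta), not identically 0
(C) d/dt[(theta')^2/2 + cos(theta)] = theta' theta'' - sin(theta) theta' = -2 theta' sin(theta), not identically 0
(D) d/dt[theta * theta'] = (theta')^2 + theta theta'' = (theta')^2 - theta sin(theta), not identically 0

Only (A) has zero time-derivative. This is the total energy: kinetic (theta')^2/2 plus potential -cos(theta).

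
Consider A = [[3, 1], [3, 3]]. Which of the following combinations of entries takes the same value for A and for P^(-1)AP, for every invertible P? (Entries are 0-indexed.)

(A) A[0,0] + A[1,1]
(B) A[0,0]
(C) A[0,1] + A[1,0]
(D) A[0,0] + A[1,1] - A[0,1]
A

A[0,0] + A[1,1] is the trace of A. By the cyclic property of the trace, tr(P^(-1)AP) = tr(APP^(-1)) = tr(A), so it is the same for every matrix similar to A.

The other combinations are not similarity invariants. For example, take P = [[2, 1], [1, 1]] (det P = 1), so P^(-1) = [[1, -1], [-1, 2]] and
B = P^(-1)AP = [[-2, -2], [11, 8]].
Evaluating each option on A and on B:
(A) A[0,0] + A[1,1]: 6 for A, 6 for B -> unchanged
(B) A[0,0]: 3 for A, -2 for B -> changes
(C) A[0,1] + A[1,0]: 4 for A, 9 for B -> changes
(D) A[0,0] + A[1,1] - A[0,1]: 5 for A, 8 for B -> changes

Only (A) A[0,0] + A[1,1] = 6 survives (and it does so for every P, not just this one), so it is the invariant.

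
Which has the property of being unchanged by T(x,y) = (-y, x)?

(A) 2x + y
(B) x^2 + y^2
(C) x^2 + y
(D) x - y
B

An expression E(x,y) is invariant under T if E(T(x,y)) = E(x,y). Here T(x,y) = (-y, x).
Substitute the transformed coordinates into each option and compare with the original:
(A) 2x + y  ->  2(-y) + (x) = x - 2y   [differs from 2x + y: not invariant]
(B) x^2 + y^2  ->  (-y)^2 + (x)^2 = x^2 + y^2   [equals x^2 + y^2: invariant]
(C) x^2 + y  ->  (-y)^2 + (x) = x + y^2   [differs from x^2 + y: not invariant]
(D) x - y  ->  (-y) - (x) = -x - y   [differs from x - y: not invariant]

Only option (B), x^2 + y^2, is unchanged by the transformation.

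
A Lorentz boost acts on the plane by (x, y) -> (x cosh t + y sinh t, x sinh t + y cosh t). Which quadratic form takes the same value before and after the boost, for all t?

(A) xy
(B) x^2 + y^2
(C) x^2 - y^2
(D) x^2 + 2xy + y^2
C

Write x' = x cosh t + y sinh t, y' = x sinh t + y cosh t and substitute into each option:
(A) xy: (x cosh t + y sinh t)(x sinh t + y cosh t) = xy(cosh^2 t + sinh^2 t) + (x^2 + y^2) sinh t cosh t = xy cosh 2t + (x^2 + y^2)(sinh 2t)/2   [not invariant for t != 0]
(B) x^2 + y^2: (x cosh t + y sinh t)^2 + (x sinh t + y cosh t)^2 = (x^2 + y^2)(cosh^2 t + sinh^2 t) + 4xy sinh t cosh t = (x^2 + y^2) cosh 2t + 2xy sinh 2t   [not invariant for t != 0]
(C) x^2 - y^2: (x cosh t + y sinh t)^2 - (x sinh t + y cosh t)^2 = x^2(cosh^2 t - sinh^2 t) + 2xy(cosh t sinh t - sinh t cosh t) + y^2(sinh^2 t - cosh^2 t) = x^2 - y^2   [invariant, using cosh^2 t - sinh^2 t = 1]
(D) x^2 + 2xy + y^2: (x' + y')^2 with x' + y' = (x + y)(cosh t + sinh t) = (x + y)e^t, so it becomes (x + y)^2 e^(2t)   [not invariant for t != 0]

Only (C) x^2 - y^2 is unchanged; it is the Minkowski form preserved by Lorentz boosts, just as x^2 + y^2 is preserved by ordinary rotations.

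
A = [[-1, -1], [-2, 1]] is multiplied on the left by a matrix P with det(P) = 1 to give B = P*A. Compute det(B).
-3

By the multiplicative property of determinants, det(B) = det(P*A) = det(P) * det(A) = det(A),
so the determinant is invariant under multiplication by any determinant-1 matrix; we just need det(A).

det(A) = (-1)(1) - (-1)(-2) = -1 - 2 = -3

Therefore det(B) = 1 * (-3) = -3.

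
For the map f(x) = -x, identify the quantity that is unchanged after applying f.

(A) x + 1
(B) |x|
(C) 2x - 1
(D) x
B

For f(x) = -x:
Applying f replaces x by -x. Since |-x| = |x|, the absolute value is unchanged by f, whereas x -> -x, 2x - 1 -> -2x - 1 and x + 1 -> -x + 1 all change.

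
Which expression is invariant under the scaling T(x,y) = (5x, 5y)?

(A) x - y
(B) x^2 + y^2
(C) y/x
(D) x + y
C

Under the uniform scaling T(x,y) = (5x, 5y):
Substitute the transformed coordinates into each option and compare with the original:
(A) x - y  ->  (5x) - (5y) = 5x - 5y   [differs from x - y: not invariant]
(B) x^2 + y^2  ->  (5x)^2 + (5y)^2 = 25x^2 + 25y^2   [differs from x^2 + y^2: not invariant]
(C) y/x  ->  (5y)/(5x) = y/x   [equals y/x: invariant]
(D) x + y  ->  (5x) + (5y) = 5x + 5y   [differs from x + y: not invariant]

Only option (C), y/x, is unchanged by the transformation.
The common factor 5 cancels in a ratio of coordinates, while sums, products and sums of squares pick up factors of 5 or 25.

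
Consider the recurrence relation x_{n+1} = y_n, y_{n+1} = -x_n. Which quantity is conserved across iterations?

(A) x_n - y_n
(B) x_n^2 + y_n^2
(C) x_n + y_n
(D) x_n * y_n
B

For the recurrence x_{n+1} = y_n, y_{n+1} = -x_n:

x_{n+1}^2 + y_{n+1}^2 = y_n^2 + (-x_n)^2 = x_n^2 + y_n^2
The sum of squares is conserved (like energy in a harmonic oscillator).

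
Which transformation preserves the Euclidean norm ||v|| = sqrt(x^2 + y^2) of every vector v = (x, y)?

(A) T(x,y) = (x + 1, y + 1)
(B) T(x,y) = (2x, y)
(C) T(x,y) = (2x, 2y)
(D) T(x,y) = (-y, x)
D

A transformation preserves a norm if ||T(v)|| = ||v|| for every v; a single vector where the norm changes rules an option out.

(A) T(x,y) = (x + 1, y + 1): v = (1, 0) has norm sqrt((1)^2 + (0)^2) = 1, but T(v) = (2, 1) has norm sqrt(5) -- not preserved.
(B) T(x,y) = (2x, y): v = (1, 0) has norm sqrt((1)^2 + (0)^2) = 1, but T(v) = (2, 0) has norm 2 -- not preserved.
(C) T(x,y) = (2x, 2y): v = (1, 0) has norm sqrt((1)^2 + (0)^2) = 1, but T(v) = (2, 0) has norm 2 -- not preserved.
(D) T(x,y) = (-y, x): preserves the norm -- it is an orthogonal map (a rotation/reflection), and (-y)^2 + (x)^2 simplifies to x^2 + y^2.

Therefore the answer is (D).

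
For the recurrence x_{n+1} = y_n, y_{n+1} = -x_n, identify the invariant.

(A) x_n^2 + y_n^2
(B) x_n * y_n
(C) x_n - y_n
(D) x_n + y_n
A

For the recurrence x_{n+1} = y_n, y_{n+1} = -x_n:

x_{n+1}^2 + y_{n+1}^2 = y_n^2 + (-x_n)^2 = x_n^2 + y_n^2
The sum of squares is conserved (like energy in a harmonic oscillator).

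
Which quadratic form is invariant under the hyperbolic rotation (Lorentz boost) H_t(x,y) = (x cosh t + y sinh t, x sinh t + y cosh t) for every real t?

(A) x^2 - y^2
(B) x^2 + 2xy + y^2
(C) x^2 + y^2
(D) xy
A

Write x' = x cosh t + y sinh t, y' = x sinh t + y cosh t and substitute into each option:
(A) x^2 - y^2: (x cosh t + y sinh t)^2 - (x sinh t + y cosh t)^2 = x^2(cosh^2 t - sinh^2 t) + 2xy(cosh t sinh t - sinh t cosh t) + y^2(sinh^2 t - cosh^2 t) = x^2 - y^2   [invariant, using cosh^2 t - sinh^2 t = 1]
(B) x^2 + 2xy + y^2: (x' + y')^2 with x' + y' = (x + y)(cosh t + sinh t) = (x + y)e^t, so it becomes (x + y)^2 e^(2t)   [not invariant for t != 0]
(C) x^2 + y^2: (x cosh t + y sinh t)^2 + (x sinh t + y cosh t)^2 = (x^2 + y^2)(cosh^2 t + sinh^2 t) + 4xy sinh t cosh t = (x^2 + y^2) cosh 2t + 2xy sinh 2t   [not invariant for t != 0]
(D) xy: (x cosh t + y sinh t)(x sinh t + y cosh t) = xy(cosh^2 t + sinh^2 t) + (x^2 + y^2) sinh t cosh t = xy cosh 2t + (x^2 + y^2)(sinh 2t)/2   [not invariant for t != 0]

Only (A) x^2 - y^2 is unchanged; it is the Minkowski form preserved by Lorentz boosts, just as x^2 + y^2 is preserved by ordinary rotations.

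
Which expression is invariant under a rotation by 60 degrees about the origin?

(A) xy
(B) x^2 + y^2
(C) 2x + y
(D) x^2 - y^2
B

A rotation by 60 degrees sends (x, y) to (x/2 - sqrt(3)y/2, sqrt(3)x/2 + y/2).
Substitute the transformed coordinates into each option and compare with the original:
(A) xy  ->  (x/2 - sqrt(3)y/2)(sqrt(3)x/2 + y/2) = sqrt(3)x^2/4 - xy/2 - sqrt(3)y^2/4   [differs from xy: not invariant]
(B) x^2 + y^2  ->  (x/2 - sqrt(3)y/2)^2 + (sqrt(3)x/2 + y/2)^2 = x^2 + y^2   [equals x^2 + y^2: invariant]
(C) 2x + y  ->  2(x/2 - sqrt(3)y/2) + (sqrt(3)x/2 + y/2) = sqrt(3)x/2 + x - sqrt(3)y + y/2   [differs from 2x + y: not invariant]
(D) x^2 - y^2  ->  (x/2 - sqrt(3)y/2)^2 - (sqrt(3)x/2 + y/2)^2 = -x^2/2 - sqrt(3)xy + y^2/2   [differs from x^2 - y^2: not invariant]

Only option (B), x^2 + y^2, is unchanged by the transformation.
Geometrically, x^2 + y^2 is the squared distance from the origin, which every rotation about the origin preserves.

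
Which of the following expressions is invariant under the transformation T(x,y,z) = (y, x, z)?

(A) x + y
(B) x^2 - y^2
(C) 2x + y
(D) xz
A

Apply T(x,y,z) = (y, x, z) to each option, i.e. replace (x, y, z) by the transformed coordinates.
Substitute the transformed coordinates into each option and compare with the original:
(A) x + y  ->  (y) + (x) = x + y   [equals x + y: invariant]
(B) x^2 - y^2  ->  (y)^2 - (x)^2 = -x^2 + y^2   [differs from x^2 - y^2: not invariant]
(C) 2x + y  ->  2(y) + (x) = x + 2y   [differs from 2x + y: not invariant]
(D) xz  ->  (y)(z) = yz   [differs from xz: not invariant]

Only option (A), x + y, is unchanged by the transformation.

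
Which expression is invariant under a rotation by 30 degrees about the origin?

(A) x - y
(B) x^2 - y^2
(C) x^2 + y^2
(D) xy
C

A rotation by 30 degrees sends (x, y) to (sqrt(3)x/2 - y/2, x/2 + sqrt(3)y/2).
Substitute the transformed coordinates into each option and compare with the original:
(A) x - y  ->  (sqrt(3)x/2 - y/2) - (x/2 + sqrt(3)y/2) = -x/2 + sqrt(3)x/2 - sqrt(3)y/2 - y/2   [differs from x - y: not invariant]
(B) x^2 - y^2  ->  (sqrt(3)x/2 - y/2)^2 - (x/2 + sqrt(3)y/2)^2 = x^2/2 - sqrt(3)xy - y^2/2   [differs from x^2 - y^2: not invariant]
(C) x^2 + y^2  ->  (sqrt(3)x/2 - y/2)^2 + (x/2 + sqrt(3)y/2)^2 = x^2 + y^2   [equals x^2 + y^2: invariant]
(D) xy  ->  (sqrt(3)x/2 - y/2)(x/2 + sqrt(3)y/2) = sqrt(3)x^2/4 + xy/2 - sqrt(3)y^2/4   [differs from xy: not invariant]

Only option (C), x^2 + y^2, is unchanged by the transformation.
Geometrically, x^2 + y^2 is the squared distance from the origin, which every rotation about the origin preserves.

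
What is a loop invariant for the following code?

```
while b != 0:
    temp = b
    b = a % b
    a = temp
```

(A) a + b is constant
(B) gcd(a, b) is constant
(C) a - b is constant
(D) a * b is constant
B

A loop invariant must hold before the first iteration and be re-established by every execution of the body.

(B) gcd(a, b) is constant: One iteration replaces (a, b) by (b, a mod b). Since a mod b = a - q*b for an integer q, any common divisor of a and b divides b and a mod b, and conversely; hence gcd(b, a mod b) = gcd(a, b). For instance (13, 8) -> (8, 5) keeps gcd = 1. At exit b = 0 and a = gcd of the original inputs.

The other options fail:
(A) a + b is constant: e.g. (a, b) = (13, 8) -> (8, 5): the sum goes from 21 to 13.
(C) a - b is constant: e.g. (a, b) = (13, 8) -> (8, 5): the difference goes from 5 to 3.
(D) a * b is constant: e.g. (a, b) = (13, 8) -> (8, 5): the product goes from 104 to 40.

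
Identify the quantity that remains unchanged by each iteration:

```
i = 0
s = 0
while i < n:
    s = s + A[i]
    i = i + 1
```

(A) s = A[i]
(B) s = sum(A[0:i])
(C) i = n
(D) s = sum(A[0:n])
B

A loop invariant must hold before the first iteration and be re-established by every execution of the body.

(B) s = sum(A[0:i]): Initially i = 0 and s = 0 = sum of the empty slice A[0:0]. If s = sum(A[0:i]) holds at the top of an iteration, the body sets s to sum(A[0:i]) + A[i] = sum(A[0:i+1]) and then i to i+1, so s = sum(A[0:i]) holds again. At exit i = n, giving s = sum(A[0:n]).

The other options fail:
(A) s = A[i]: after the first iteration s = A[0] but i = 1, so s = A[i] compares s with the wrong element (and fails in general).
(C) i = n: false initially (i = 0); it is the exit condition, not an invariant.
(D) s = sum(A[0:n]): false before the loop (s = 0, not the full sum) -- it only becomes true at exit.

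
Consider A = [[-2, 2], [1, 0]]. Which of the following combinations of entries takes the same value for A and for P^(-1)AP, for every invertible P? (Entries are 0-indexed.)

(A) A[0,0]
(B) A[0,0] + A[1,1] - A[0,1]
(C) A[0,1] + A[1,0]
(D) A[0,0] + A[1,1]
D

A[0,0] + A[1,1] is the trace of A. By the cyclic property of the trace, tr(P^(-1)AP) = tr(APP^(-1)) = tr(A), so it is the same for every matrix similar to A.

The other combinations are not similarity invariants. For example, take P = [[2, 1], [1, 1]] (det P = 1), so P^(-1) = [[1, -1], [-1, 2]] and
B = P^(-1)AP = [[-4, -1], [6, 2]].
Evaluating each option on A and on B:
(A) A[0,0]: -2 for A, -4 for B -> changes
(B) A[0,0] + A[1,1] - A[0,1]: -4 for A, -1 for B -> changes
(C) A[0,1] + A[1,0]: 3 for A, 5 for B -> changes
(D) A[0,0] + A[1,1]: -2 for A, -2 for B -> unchanged

Only (D) A[0,0] + A[1,1] = -2 survives (and it does so for every P, not just this one), so it is the invariant.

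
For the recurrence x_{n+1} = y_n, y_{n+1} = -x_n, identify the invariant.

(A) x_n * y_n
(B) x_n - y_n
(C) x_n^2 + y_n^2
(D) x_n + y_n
C

For the recurrence x_{n+1} = y_n, y_{n+1} = -x_n:

x_{n+1}^2 + y_{n+1}^2 = y_n^2 + (-x_n)^2 = x_n^2 + y_n^2
The sum of squares is conserved (like energy in a harmonic oscillator).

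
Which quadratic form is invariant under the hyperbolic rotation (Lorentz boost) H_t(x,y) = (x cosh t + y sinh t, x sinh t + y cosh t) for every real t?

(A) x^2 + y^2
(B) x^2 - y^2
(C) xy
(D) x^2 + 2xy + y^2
B

Write x' = x cosh t + y sinh t, y' = x sinh t + y cosh t and substitute into each option:
(A) x^2 + y^2: (x cosh t + y sinh t)^2 + (x sinh t + y cosh t)^2 = (x^2 + y^2)(cosh^2 t + sinh^2 t) + 4xy sinh t cosh t = (x^2 + y^2) cosh 2t + 2xy sinh 2t   [not invariant for t != 0]
(B) x^2 - y^2: (x cosh t + y sinh t)^2 - (x sinh t + y cosh t)^2 = x^2(cosh^2 t - sinh^2 t) + 2xy(cosh t sinh t - sinh t cosh t) + y^2(sinh^2 t - cosh^2 t) = x^2 - y^2   [invariant, using cosh^2 t - sinh^2 t = 1]
(C) xy: (x cosh t + y sinh t)(x sinh t + y cosh t) = xy(cosh^2 t + sinh^2 t) + (x^2 + y^2) sinh t cosh t = xy cosh 2t + (x^2 + y^2)(sinh 2t)/2   [not invariant for t != 0]
(D) x^2 + 2xy + y^2: (x' + y')^2 with x' + y' = (x + y)(cosh t + sinh t) = (x + y)e^t, so it becomes (x + y)^2 e^(2t)   [not invariant for t != 0]

Only (B) x^2 - y^2 is unchanged; it is the Minkowski form preserved by Lorentz boosts, just as x^2 + y^2 is preserved by ordinary rotations.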